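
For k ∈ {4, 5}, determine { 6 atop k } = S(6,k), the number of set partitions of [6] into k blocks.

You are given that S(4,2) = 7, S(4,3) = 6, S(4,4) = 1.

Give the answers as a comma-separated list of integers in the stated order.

65, 15

@5  (5,3):6·3+7→25, (5,4):1·4+6→10, (5,5):0·5+1→1
@6  (6,4):10·4+25→65, (6,5):1·5+10→15
Read S(6,4) = 65, S(6,5) = 15.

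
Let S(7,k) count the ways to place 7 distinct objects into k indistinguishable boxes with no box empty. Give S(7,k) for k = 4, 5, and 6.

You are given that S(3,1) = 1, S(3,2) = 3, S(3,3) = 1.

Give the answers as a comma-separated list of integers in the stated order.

i=4: T(4,1)=0+1·1=1 | T(4,2)=1+2·3=7 | T(4,3)=3+3·1=6 | T(4,4)=1+4·0=1
i=5: T(5,2)=1+2·7=15 | T(5,3)=7+3·6=25 | T(5,4)=6+4·1=10 | T(5,5)=1+5·0=1
i=6: T(6,3)=15+3·25=90 | T(6,4)=25+4·10=65 | T(6,5)=10+5·1=15 | T(6,6)=1+6·0=1
i=7: T(7,4)=90+4·65=350 | T(7,5)=65+5·15=140 | T(7,6)=15+6·1=21
Read S(7,4) = 350, S(7,5) = 140, S(7,6) = 21.

350, 140, 21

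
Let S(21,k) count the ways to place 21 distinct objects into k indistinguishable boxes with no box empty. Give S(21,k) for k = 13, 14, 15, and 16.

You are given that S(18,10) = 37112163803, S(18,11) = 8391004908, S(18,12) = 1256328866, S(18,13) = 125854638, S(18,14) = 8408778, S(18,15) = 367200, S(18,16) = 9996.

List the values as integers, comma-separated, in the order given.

i=19: T(19,11)=37112163803+11·8391004908=129413217791 | T(19,12)=8391004908+12·1256328866=23466951300 | T(19,13)=1256328866+13·125854638=2892439160 | T(19,14)=125854638+14·8408778=243577530 | T(19,15)=8408778+15·367200=13916778 | T(19,16)=367200+16·9996=527136
i=20: T(20,12)=129413217791+12·23466951300=411016633391 | T(20,13)=23466951300+13·2892439160=61068660380 | T(20,14)=2892439160+14·243577530=6302524580 | T(20,15)=243577530+15·13916778=452329200 | T(20,16)=13916778+16·527136=22350954
i=21: T(21,13)=411016633391+13·61068660380=1204909218331 | T(21,14)=61068660380+14·6302524580=149304004500 | T(21,15)=6302524580+15·452329200=13087462580 | T(21,16)=452329200+16·22350954=809944464
Read S(21,13) = 1204909218331, S(21,14) = 149304004500, S(21,15) = 13087462580, S(21,16) = 809944464.

1204909218331, 149304004500, 13087462580, 809944464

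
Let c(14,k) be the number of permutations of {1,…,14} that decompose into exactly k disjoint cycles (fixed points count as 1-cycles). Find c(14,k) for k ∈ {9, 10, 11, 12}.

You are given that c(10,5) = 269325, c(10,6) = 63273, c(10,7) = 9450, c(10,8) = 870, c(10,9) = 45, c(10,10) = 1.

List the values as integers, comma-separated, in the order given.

@11  (11,6):63273·10+269325→902055, (11,7):9450·10+63273→157773, (11,8):870·10+9450→18150, (11,9):45·10+870→1320, (11,10):1·10+45→55, (11,11):0·10+1→1
@12  (12,7):157773·11+902055→2637558, (12,8):18150·11+157773→357423, (12,9):1320·11+18150→32670, (12,10):55·11+1320→1925, (12,11):1·11+55→66, (12,12):0·11+1→1
@13  (13,8):357423·12+2637558→6926634, (13,9):32670·12+357423→749463, (13,10):1925·12+32670→55770, (13,11):66·12+1925→2717, (13,12):1·12+66→78
@14  (14,9):749463·13+6926634→16669653, (14,10):55770·13+749463→1474473, (14,11):2717·13+55770→91091, (14,12):78·13+2717→3731
Read c(14,9) = 16669653, c(14,10) = 1474473, c(14,11) = 91091, c(14,12) = 3731.

16669653, 1474473, 91091, 3731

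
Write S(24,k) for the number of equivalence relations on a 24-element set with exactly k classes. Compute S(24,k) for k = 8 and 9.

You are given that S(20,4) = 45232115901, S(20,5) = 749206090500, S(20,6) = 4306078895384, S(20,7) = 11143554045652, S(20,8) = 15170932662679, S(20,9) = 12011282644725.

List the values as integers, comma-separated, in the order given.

@21  (21,5):749206090500·5+45232115901→3791262568401, (21,6):4306078895384·6+749206090500→26585679462804, (21,7):11143554045652·7+4306078895384→82310957214948, (21,8):15170932662679·8+11143554045652→132511015347084, (21,9):12011282644725·9+15170932662679→123272476465204
@22  (22,6):26585679462804·6+3791262568401→163305339345225, (22,7):82310957214948·7+26585679462804→602762379967440, (22,8):132511015347084·8+82310957214948→1142399079991620, (22,9):123272476465204·9+132511015347084→1241963303533920
@23  (23,7):602762379967440·7+163305339345225→4382641999117305, (23,8):1142399079991620·8+602762379967440→9741955019900400, (23,9):1241963303533920·9+1142399079991620→12320068811796900
@24  (24,8):9741955019900400·8+4382641999117305→82318282158320505, (24,9):12320068811796900·9+9741955019900400→120622574326072500
Read S(24,8) = 82318282158320505, S(24,9) = 120622574326072500.

82318282158320505, 120622574326072500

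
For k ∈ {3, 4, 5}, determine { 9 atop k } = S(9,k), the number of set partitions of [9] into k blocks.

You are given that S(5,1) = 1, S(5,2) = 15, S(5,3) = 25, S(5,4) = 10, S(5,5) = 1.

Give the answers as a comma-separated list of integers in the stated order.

3025, 7770, 6951

r6: T_6,1=1×1+0=1; T_6,2=2×15+1=31; T_6,3=3×25+15=90; T_6,4=4×10+25=65; T_6,5=5×1+10=15
r7: T_7,1=1×1+0=1; T_7,2=2×31+1=63; T_7,3=3×90+31=301; T_7,4=4×65+90=350; T_7,5=5×15+65=140
r8: T_8,2=2×63+1=127; T_8,3=3×301+63=966; T_8,4=4×350+301=1701; T_8,5=5×140+350=1050
r9: T_9,3=3×966+127=3025; T_9,4=4×1701+966=7770; T_9,5=5×1050+1701=6951
Read S(9,3) = 3025, S(9,4) = 7770, S(9,5) = 6951.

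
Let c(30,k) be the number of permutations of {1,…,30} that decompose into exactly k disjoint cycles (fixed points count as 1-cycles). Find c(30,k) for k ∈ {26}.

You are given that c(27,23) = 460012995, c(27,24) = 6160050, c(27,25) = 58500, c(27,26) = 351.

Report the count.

row 28: T[28][24]=27·6160050+460012995=626334345  T[28][25]=27·58500+6160050=7739550  T[28][26]=27·351+58500=67977
row 29: T[29][25]=28·7739550+626334345=843041745  T[29][26]=28·67977+7739550=9642906
row 30: T[30][26]=29·9642906+843041745=1122686019
Read c(30,26) = 1122686019.

1122686019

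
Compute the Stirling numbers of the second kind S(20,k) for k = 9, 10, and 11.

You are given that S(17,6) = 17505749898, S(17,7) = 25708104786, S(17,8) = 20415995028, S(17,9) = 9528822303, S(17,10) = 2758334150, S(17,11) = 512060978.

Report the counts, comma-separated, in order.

12011282644725, 5917584964655, 1900842429486

r18: T_18,7=7×25708104786+17505749898=197462483400; T_18,8=8×20415995028+25708104786=189036065010; T_18,9=9×9528822303+20415995028=106175395755; T_18,10=10×2758334150+9528822303=37112163803; T_18,11=11×512060978+2758334150=8391004908
r19: T_19,8=8×189036065010+197462483400=1709751003480; T_19,9=9×106175395755+189036065010=1144614626805; T_19,10=10×37112163803+106175395755=477297033785; T_19,11=11×8391004908+37112163803=129413217791
r20: T_20,9=9×1144614626805+1709751003480=12011282644725; T_20,10=10×477297033785+1144614626805=5917584964655; T_20,11=11×129413217791+477297033785=1900842429486
Read S(20,9) = 12011282644725, S(20,10) = 5917584964655, S(20,11) = 1900842429486.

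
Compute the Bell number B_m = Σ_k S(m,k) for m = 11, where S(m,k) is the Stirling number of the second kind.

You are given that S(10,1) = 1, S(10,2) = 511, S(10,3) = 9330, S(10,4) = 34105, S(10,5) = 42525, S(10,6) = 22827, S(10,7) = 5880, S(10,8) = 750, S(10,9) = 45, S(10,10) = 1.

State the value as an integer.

678570

i=11: T(11,1)=0+1·1=1 | T(11,2)=1+2·511=1023 | T(11,3)=511+3·9330=28501 | T(11,4)=9330+4·34105=145750 | T(11,5)=34105+5·42525=246730 | T(11,6)=42525+6·22827=179487 | T(11,7)=22827+7·5880=63987 | T(11,8)=5880+8·750=11880 | T(11,9)=750+9·45=1155 | T(11,10)=45+10·1=55 | T(11,11)=1+11·0=1
B_11 = ΣS(11,k) = 1+1023+28501+145750+246730+179487+63987+11880+1155+55+1 = 678570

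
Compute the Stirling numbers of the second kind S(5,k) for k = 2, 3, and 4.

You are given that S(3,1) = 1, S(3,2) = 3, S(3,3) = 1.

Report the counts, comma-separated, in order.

@4  (4,1):1·1+0→1, (4,2):3·2+1→7, (4,3):1·3+3→6, (4,4):0·4+1→1
@5  (5,2):7·2+1→15, (5,3):6·3+7→25, (5,4):1·4+6→10
Read S(5,2) = 15, S(5,3) = 25, S(5,4) = 10.

15, 25, 10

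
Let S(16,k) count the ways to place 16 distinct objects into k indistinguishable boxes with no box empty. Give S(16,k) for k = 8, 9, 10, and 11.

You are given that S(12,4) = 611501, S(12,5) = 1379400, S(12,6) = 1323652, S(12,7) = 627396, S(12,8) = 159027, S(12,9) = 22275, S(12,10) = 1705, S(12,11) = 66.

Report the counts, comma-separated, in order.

2141764053, 820784250, 193754990, 28936908

i=13: T(13,5)=611501+5·1379400=7508501 | T(13,6)=1379400+6·1323652=9321312 | T(13,7)=1323652+7·627396=5715424 | T(13,8)=627396+8·159027=1899612 | T(13,9)=159027+9·22275=359502 | T(13,10)=22275+10·1705=39325 | T(13,11)=1705+11·66=2431
i=14: T(14,6)=7508501+6·9321312=63436373 | T(14,7)=9321312+7·5715424=49329280 | T(14,8)=5715424+8·1899612=20912320 | T(14,9)=1899612+9·359502=5135130 | T(14,10)=359502+10·39325=752752 | T(14,11)=39325+11·2431=66066
i=15: T(15,7)=63436373+7·49329280=408741333 | T(15,8)=49329280+8·20912320=216627840 | T(15,9)=20912320+9·5135130=67128490 | T(15,10)=5135130+10·752752=12662650 | T(15,11)=752752+11·66066=1479478
i=16: T(16,8)=408741333+8·216627840=2141764053 | T(16,9)=216627840+9·67128490=820784250 | T(16,10)=67128490+10·12662650=193754990 | T(16,11)=12662650+11·1479478=28936908
Read S(16,8) = 2141764053, S(16,9) = 820784250, S(16,10) = 193754990, S(16,11) = 28936908.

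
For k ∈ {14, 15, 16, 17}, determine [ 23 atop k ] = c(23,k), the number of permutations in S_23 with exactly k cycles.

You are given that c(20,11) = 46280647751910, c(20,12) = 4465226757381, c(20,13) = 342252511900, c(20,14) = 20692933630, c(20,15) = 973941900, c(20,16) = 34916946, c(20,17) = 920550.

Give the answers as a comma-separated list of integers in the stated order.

i=21: T(21,12)=46280647751910+20·4465226757381=135585182899530 | T(21,13)=4465226757381+20·342252511900=11310276995381 | T(21,14)=342252511900+20·20692933630=756111184500 | T(21,15)=20692933630+20·973941900=40171771630 | T(21,16)=973941900+20·34916946=1672280820 | T(21,17)=34916946+20·920550=53327946
i=22: T(22,13)=135585182899530+21·11310276995381=373100999802531 | T(22,14)=11310276995381+21·756111184500=27188611869881 | T(22,15)=756111184500+21·40171771630=1599718388730 | T(22,16)=40171771630+21·1672280820=75289668850 | T(22,17)=1672280820+21·53327946=2792167686
i=23: T(23,14)=373100999802531+22·27188611869881=971250460939913 | T(23,15)=27188611869881+22·1599718388730=62382416421941 | T(23,16)=1599718388730+22·75289668850=3256091103430 | T(23,17)=75289668850+22·2792167686=136717357942
Read c(23,14) = 971250460939913, c(23,15) = 62382416421941, c(23,16) = 3256091103430, c(23,17) = 136717357942.

971250460939913, 62382416421941, 3256091103430, 136717357942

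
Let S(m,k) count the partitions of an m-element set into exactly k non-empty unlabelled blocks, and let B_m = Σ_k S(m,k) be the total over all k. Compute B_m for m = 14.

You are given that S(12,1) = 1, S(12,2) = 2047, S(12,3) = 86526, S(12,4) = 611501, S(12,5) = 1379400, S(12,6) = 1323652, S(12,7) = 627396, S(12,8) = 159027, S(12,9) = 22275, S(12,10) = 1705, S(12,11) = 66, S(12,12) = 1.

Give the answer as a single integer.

r13: T_13,1=1×1+0=1; T_13,2=2×2047+1=4095; T_13,3=3×86526+2047=261625; T_13,4=4×611501+86526=2532530; T_13,5=5×1379400+611501=7508501; T_13,6=6×1323652+1379400=9321312; T_13,7=7×627396+1323652=5715424; T_13,8=8×159027+627396=1899612; T_13,9=9×22275+159027=359502; T_13,10=10×1705+22275=39325; T_13,11=11×66+1705=2431; T_13,12=12×1+66=78; T_13,13=13×0+1=1
r14: T_14,1=1×1+0=1; T_14,2=2×4095+1=8191; T_14,3=3×261625+4095=788970; T_14,4=4×2532530+261625=10391745; T_14,5=5×7508501+2532530=40075035; T_14,6=6×9321312+7508501=63436373; T_14,7=7×5715424+9321312=49329280; T_14,8=8×1899612+5715424=20912320; T_14,9=9×359502+1899612=5135130; T_14,10=10×39325+359502=752752; T_14,11=11×2431+39325=66066; T_14,12=12×78+2431=3367; T_14,13=13×1+78=91; T_14,14=14×0+1=1
B_14 = ΣS(14,k) = 1+8191+788970+10391745+40075035+63436373+49329280+20912320+5135130+752752+66066+3367+91+1 = 190899322

190899322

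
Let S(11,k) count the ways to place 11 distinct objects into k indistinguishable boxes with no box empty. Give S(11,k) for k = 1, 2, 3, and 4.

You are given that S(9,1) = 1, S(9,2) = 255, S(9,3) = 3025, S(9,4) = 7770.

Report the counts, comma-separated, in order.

[10] T[10,1]:1*1+0=1 · T[10,2]:2*255+1=511 · T[10,3]:3*3025+255=9330 · T[10,4]:4*7770+3025=34105
[11] T[11,1]:1*1+0=1 · T[11,2]:2*511+1=1023 · T[11,3]:3*9330+511=28501 · T[11,4]:4*34105+9330=145750
Read S(11,1) = 1, S(11,2) = 1023, S(11,3) = 28501, S(11,4) = 145750.

1, 1023, 28501, 145750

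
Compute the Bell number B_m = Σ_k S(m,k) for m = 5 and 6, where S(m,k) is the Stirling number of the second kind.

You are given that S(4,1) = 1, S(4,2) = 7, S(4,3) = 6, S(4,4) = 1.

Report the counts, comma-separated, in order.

52, 203

[5] T[5,1]:1*1+0=1 · T[5,2]:2*7+1=15 · T[5,3]:3*6+7=25 · T[5,4]:4*1+6=10 · T[5,5]:5*0+1=1
[6] T[6,1]:1*1+0=1 · T[6,2]:2*15+1=31 · T[6,3]:3*25+15=90 · T[6,4]:4*10+25=65 · T[6,5]:5*1+10=15 · T[6,6]:6*0+1=1
B_5 = ΣS(5,k) = 1+15+25+10+1 = 52
B_6 = ΣS(6,k) = 1+31+90+65+15+1 = 203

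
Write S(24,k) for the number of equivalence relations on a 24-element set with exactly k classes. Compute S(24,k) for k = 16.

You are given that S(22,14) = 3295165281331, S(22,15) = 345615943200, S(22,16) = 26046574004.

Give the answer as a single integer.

[23] T[23,15]:15*345615943200+3295165281331=8479404429331 · T[23,16]:16*26046574004+345615943200=762361127264
[24] T[24,16]:16*762361127264+8479404429331=20677182465555
Read S(24,16) = 20677182465555.

20677182465555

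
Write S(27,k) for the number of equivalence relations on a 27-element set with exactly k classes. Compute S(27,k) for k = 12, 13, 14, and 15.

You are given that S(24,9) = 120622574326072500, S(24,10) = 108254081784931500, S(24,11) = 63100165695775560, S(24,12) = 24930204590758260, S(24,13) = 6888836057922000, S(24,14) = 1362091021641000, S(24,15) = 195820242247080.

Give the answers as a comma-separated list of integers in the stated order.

row 25: T[25][10]=10·108254081784931500+120622574326072500=1203163392175387500  T[25][11]=11·63100165695775560+108254081784931500=802355904438462660  T[25][12]=12·24930204590758260+63100165695775560=362262620784874680  T[25][13]=13·6888836057922000+24930204590758260=114485073343744260  T[25][14]=14·1362091021641000+6888836057922000=25958110360896000  T[25][15]=15·195820242247080+1362091021641000=4299394655347200
row 26: T[26][11]=11·802355904438462660+1203163392175387500=10029078340998476760  T[26][12]=12·362262620784874680+802355904438462660=5149507353856958820  T[26][13]=13·114485073343744260+362262620784874680=1850568574253550060  T[26][14]=14·25958110360896000+114485073343744260=477898618396288260  T[26][15]=15·4299394655347200+25958110360896000=90449030191104000
row 27: T[27][12]=12·5149507353856958820+10029078340998476760=71823166587281982600  T[27][13]=13·1850568574253550060+5149507353856958820=29206898819153109600  T[27][14]=14·477898618396288260+1850568574253550060=8541149231801585700  T[27][15]=15·90449030191104000+477898618396288260=1834634071262848260
Read S(27,12) = 71823166587281982600, S(27,13) = 29206898819153109600, S(27,14) = 8541149231801585700, S(27,15) = 1834634071262848260.

71823166587281982600, 29206898819153109600, 8541149231801585700, 1834634071262848260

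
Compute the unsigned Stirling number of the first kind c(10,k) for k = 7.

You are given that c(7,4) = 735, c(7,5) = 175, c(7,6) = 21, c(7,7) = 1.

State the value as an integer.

9450

r8: T_8,5=7×175+735=1960; T_8,6=7×21+175=322; T_8,7=7×1+21=28
r9: T_9,6=8×322+1960=4536; T_9,7=8×28+322=546
r10: T_10,7=9×546+4536=9450
Read c(10,7) = 9450.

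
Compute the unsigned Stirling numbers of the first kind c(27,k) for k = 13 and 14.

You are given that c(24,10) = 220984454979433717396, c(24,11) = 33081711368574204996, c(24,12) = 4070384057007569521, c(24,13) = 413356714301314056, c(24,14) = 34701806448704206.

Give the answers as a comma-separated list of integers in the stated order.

16778377273555183648050, 1654339178844590073615

r25: T_25,11=24×33081711368574204996+220984454979433717396=1014945527825214637300; T_25,12=24×4070384057007569521+33081711368574204996=130770928736755873500; T_25,13=24×413356714301314056+4070384057007569521=13990945200239106865; T_25,14=24×34701806448704206+413356714301314056=1246200069070215000
r26: T_26,12=25×130770928736755873500+1014945527825214637300=4284218746244111474800; T_26,13=25×13990945200239106865+130770928736755873500=480544558742733545125; T_26,14=25×1246200069070215000+13990945200239106865=45145946926994481865
r27: T_27,13=26×480544558742733545125+4284218746244111474800=16778377273555183648050; T_27,14=26×45145946926994481865+480544558742733545125=1654339178844590073615
Read c(27,13) = 16778377273555183648050, c(27,14) = 1654339178844590073615.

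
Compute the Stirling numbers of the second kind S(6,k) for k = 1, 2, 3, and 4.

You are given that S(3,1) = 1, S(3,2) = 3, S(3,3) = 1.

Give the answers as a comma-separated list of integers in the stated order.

[4] T[4,1]:1*1+0=1 · T[4,2]:2*3+1=7 · T[4,3]:3*1+3=6 · T[4,4]:4*0+1=1
[5] T[5,1]:1*1+0=1 · T[5,2]:2*7+1=15 · T[5,3]:3*6+7=25 · T[5,4]:4*1+6=10
[6] T[6,1]:1*1+0=1 · T[6,2]:2*15+1=31 · T[6,3]:3*25+15=90 · T[6,4]:4*10+25=65
Read S(6,1) = 1, S(6,2) = 31, S(6,3) = 90, S(6,4) = 65.

1, 31, 90, 65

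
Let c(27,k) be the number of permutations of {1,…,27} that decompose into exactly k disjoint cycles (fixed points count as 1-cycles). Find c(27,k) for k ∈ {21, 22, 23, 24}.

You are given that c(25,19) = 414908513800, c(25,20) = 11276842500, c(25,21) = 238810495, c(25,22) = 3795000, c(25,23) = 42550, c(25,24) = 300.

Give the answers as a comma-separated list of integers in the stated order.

i=26: T(26,20)=414908513800+25·11276842500=696829576300 | T(26,21)=11276842500+25·238810495=17247104875 | T(26,22)=238810495+25·3795000=333685495 | T(26,23)=3795000+25·42550=4858750 | T(26,24)=42550+25·300=50050
i=27: T(27,21)=696829576300+26·17247104875=1145254303050 | T(27,22)=17247104875+26·333685495=25922927745 | T(27,23)=333685495+26·4858750=460012995 | T(27,24)=4858750+26·50050=6160050
Read c(27,21) = 1145254303050, c(27,22) = 25922927745, c(27,23) = 460012995, c(27,24) = 6160050.

1145254303050, 25922927745, 460012995, 6160050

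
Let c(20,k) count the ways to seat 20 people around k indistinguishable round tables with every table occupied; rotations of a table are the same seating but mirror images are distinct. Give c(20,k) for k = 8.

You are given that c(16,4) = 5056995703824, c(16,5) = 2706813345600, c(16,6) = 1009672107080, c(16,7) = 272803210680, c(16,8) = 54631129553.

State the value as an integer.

r17: T_17,5=16×2706813345600+5056995703824=48366009233424; T_17,6=16×1009672107080+2706813345600=18861567058880; T_17,7=16×272803210680+1009672107080=5374523477960; T_17,8=16×54631129553+272803210680=1146901283528
r18: T_18,6=17×18861567058880+48366009233424=369012649234384; T_18,7=17×5374523477960+18861567058880=110228466184200; T_18,8=17×1146901283528+5374523477960=24871845297936
r19: T_19,7=18×110228466184200+369012649234384=2353125040549984; T_19,8=18×24871845297936+110228466184200=557921681547048
r20: T_20,8=19×557921681547048+2353125040549984=12953636989943896
Read c(20,8) = 12953636989943896.

12953636989943896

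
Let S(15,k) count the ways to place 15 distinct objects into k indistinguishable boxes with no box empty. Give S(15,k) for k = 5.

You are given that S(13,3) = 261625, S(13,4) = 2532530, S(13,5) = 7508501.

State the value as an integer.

i=14: T(14,4)=261625+4·2532530=10391745 | T(14,5)=2532530+5·7508501=40075035
i=15: T(15,5)=10391745+5·40075035=210766920
Read S(15,5) = 210766920.

210766920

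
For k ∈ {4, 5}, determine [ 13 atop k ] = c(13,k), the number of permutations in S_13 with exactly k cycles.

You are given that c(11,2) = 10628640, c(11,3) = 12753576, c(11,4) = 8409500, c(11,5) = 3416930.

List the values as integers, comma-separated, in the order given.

i=12: T(12,3)=10628640+11·12753576=150917976 | T(12,4)=12753576+11·8409500=105258076 | T(12,5)=8409500+11·3416930=45995730
i=13: T(13,4)=150917976+12·105258076=1414014888 | T(13,5)=105258076+12·45995730=657206836
Read c(13,4) = 1414014888, c(13,5) = 657206836.

1414014888, 657206836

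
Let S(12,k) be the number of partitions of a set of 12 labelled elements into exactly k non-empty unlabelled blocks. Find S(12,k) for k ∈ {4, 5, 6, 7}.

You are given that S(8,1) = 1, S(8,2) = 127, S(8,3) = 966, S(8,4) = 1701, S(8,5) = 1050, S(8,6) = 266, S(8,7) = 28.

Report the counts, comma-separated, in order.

611501, 1379400, 1323652, 627396

r9: T_9,1=1×1+0=1; T_9,2=2×127+1=255; T_9,3=3×966+127=3025; T_9,4=4×1701+966=7770; T_9,5=5×1050+1701=6951; T_9,6=6×266+1050=2646; T_9,7=7×28+266=462
r10: T_10,2=2×255+1=511; T_10,3=3×3025+255=9330; T_10,4=4×7770+3025=34105; T_10,5=5×6951+7770=42525; T_10,6=6×2646+6951=22827; T_10,7=7×462+2646=5880
r11: T_11,3=3×9330+511=28501; T_11,4=4×34105+9330=145750; T_11,5=5×42525+34105=246730; T_11,6=6×22827+42525=179487; T_11,7=7×5880+22827=63987
r12: T_12,4=4×145750+28501=611501; T_12,5=5×246730+145750=1379400; T_12,6=6×179487+246730=1323652; T_12,7=7×63987+179487=627396
Read S(12,4) = 611501, S(12,5) = 1379400, S(12,6) = 1323652, S(12,7) = 627396.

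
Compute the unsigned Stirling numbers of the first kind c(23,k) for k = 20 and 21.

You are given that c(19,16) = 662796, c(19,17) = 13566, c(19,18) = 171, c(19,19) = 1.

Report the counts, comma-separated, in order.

2240315, 30107

[20] T[20,17]:19*13566+662796=920550 · T[20,18]:19*171+13566=16815 · T[20,19]:19*1+171=190 · T[20,20]:19*0+1=1
[21] T[21,18]:20*16815+920550=1256850 · T[21,19]:20*190+16815=20615 · T[21,20]:20*1+190=210 · T[21,21]:20*0+1=1
[22] T[22,19]:21*20615+1256850=1689765 · T[22,20]:21*210+20615=25025 · T[22,21]:21*1+210=231
[23] T[23,20]:22*25025+1689765=2240315 · T[23,21]:22*231+25025=30107
Read c(23,20) = 2240315, c(23,21) = 30107.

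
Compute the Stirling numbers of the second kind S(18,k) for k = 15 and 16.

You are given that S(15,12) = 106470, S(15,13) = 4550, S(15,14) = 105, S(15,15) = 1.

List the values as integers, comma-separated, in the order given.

367200, 9996

row 16: T[16][13]=13·4550+106470=165620  T[16][14]=14·105+4550=6020  T[16][15]=15·1+105=120  T[16][16]=16·0+1=1
row 17: T[17][14]=14·6020+165620=249900  T[17][15]=15·120+6020=7820  T[17][16]=16·1+120=136
row 18: T[18][15]=15·7820+249900=367200  T[18][16]=16·136+7820=9996
Read S(18,15) = 367200, S(18,16) = 9996.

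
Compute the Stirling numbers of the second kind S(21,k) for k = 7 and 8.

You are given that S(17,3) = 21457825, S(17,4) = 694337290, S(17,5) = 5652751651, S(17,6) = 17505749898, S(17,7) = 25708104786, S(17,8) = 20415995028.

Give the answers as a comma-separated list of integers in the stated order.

82310957214948, 132511015347084

[18] T[18,4]:4*694337290+21457825=2798806985 · T[18,5]:5*5652751651+694337290=28958095545 · T[18,6]:6*17505749898+5652751651=110687251039 · T[18,7]:7*25708104786+17505749898=197462483400 · T[18,8]:8*20415995028+25708104786=189036065010
[19] T[19,5]:5*28958095545+2798806985=147589284710 · T[19,6]:6*110687251039+28958095545=693081601779 · T[19,7]:7*197462483400+110687251039=1492924634839 · T[19,8]:8*189036065010+197462483400=1709751003480
[20] T[20,6]:6*693081601779+147589284710=4306078895384 · T[20,7]:7*1492924634839+693081601779=11143554045652 · T[20,8]:8*1709751003480+1492924634839=15170932662679
[21] T[21,7]:7*11143554045652+4306078895384=82310957214948 · T[21,8]:8*15170932662679+11143554045652=132511015347084
Read S(21,7) = 82310957214948, S(21,8) = 132511015347084.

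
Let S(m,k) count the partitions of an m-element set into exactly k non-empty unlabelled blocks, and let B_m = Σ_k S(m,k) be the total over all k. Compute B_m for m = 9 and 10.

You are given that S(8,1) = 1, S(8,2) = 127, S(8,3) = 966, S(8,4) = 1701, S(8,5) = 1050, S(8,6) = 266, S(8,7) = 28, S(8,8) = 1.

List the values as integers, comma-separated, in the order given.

i=9: T(9,1)=0+1·1=1 | T(9,2)=1+2·127=255 | T(9,3)=127+3·966=3025 | T(9,4)=966+4·1701=7770 | T(9,5)=1701+5·1050=6951 | T(9,6)=1050+6·266=2646 | T(9,7)=266+7·28=462 | T(9,8)=28+8·1=36 | T(9,9)=1+9·0=1
i=10: T(10,1)=0+1·1=1 | T(10,2)=1+2·255=511 | T(10,3)=255+3·3025=9330 | T(10,4)=3025+4·7770=34105 | T(10,5)=7770+5·6951=42525 | T(10,6)=6951+6·2646=22827 | T(10,7)=2646+7·462=5880 | T(10,8)=462+8·36=750 | T(10,9)=36+9·1=45 | T(10,10)=1+10·0=1
B_9 = ΣS(9,k) = 1+255+3025+7770+6951+2646+462+36+1 = 21147
B_10 = ΣS(10,k) = 1+511+9330+34105+42525+22827+5880+750+45+1 = 115975

21147, 115975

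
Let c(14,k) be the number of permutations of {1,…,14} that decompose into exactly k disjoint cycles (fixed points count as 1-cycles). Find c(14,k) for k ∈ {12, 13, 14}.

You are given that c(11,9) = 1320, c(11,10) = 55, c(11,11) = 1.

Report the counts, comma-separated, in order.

3731, 91, 1

@12  (12,10):55·11+1320→1925, (12,11):1·11+55→66, (12,12):0·11+1→1
@13  (13,11):66·12+1925→2717, (13,12):1·12+66→78, (13,13):0·12+1→1
@14  (14,12):78·13+2717→3731, (14,13):1·13+78→91, (14,14):0·13+1→1
Read c(14,12) = 3731, c(14,13) = 91, c(14,14) = 1.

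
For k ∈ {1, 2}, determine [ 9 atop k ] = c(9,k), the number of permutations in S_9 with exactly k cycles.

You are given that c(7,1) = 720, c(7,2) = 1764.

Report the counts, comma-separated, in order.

40320, 109584

row 8: T[8][1]=7·720+0=5040  T[8][2]=7·1764+720=13068
row 9: T[9][1]=8·5040+0=40320  T[9][2]=8·13068+5040=109584
Read c(9,1) = 40320, c(9,2) = 109584.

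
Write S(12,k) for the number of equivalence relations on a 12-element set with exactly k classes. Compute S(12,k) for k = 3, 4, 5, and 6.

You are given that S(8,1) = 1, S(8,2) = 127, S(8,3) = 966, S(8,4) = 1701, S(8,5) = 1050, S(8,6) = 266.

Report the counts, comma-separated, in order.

[9] T[9,1]:1*1+0=1 · T[9,2]:2*127+1=255 · T[9,3]:3*966+127=3025 · T[9,4]:4*1701+966=7770 · T[9,5]:5*1050+1701=6951 · T[9,6]:6*266+1050=2646
[10] T[10,1]:1*1+0=1 · T[10,2]:2*255+1=511 · T[10,3]:3*3025+255=9330 · T[10,4]:4*7770+3025=34105 · T[10,5]:5*6951+7770=42525 · T[10,6]:6*2646+6951=22827
[11] T[11,2]:2*511+1=1023 · T[11,3]:3*9330+511=28501 · T[11,4]:4*34105+9330=145750 · T[11,5]:5*42525+34105=246730 · T[11,6]:6*22827+42525=179487
[12] T[12,3]:3*28501+1023=86526 · T[12,4]:4*145750+28501=611501 · T[12,5]:5*246730+145750=1379400 · T[12,6]:6*179487+246730=1323652
Read S(12,3) = 86526, S(12,4) = 611501, S(12,5) = 1379400, S(12,6) = 1323652.

86526, 611501, 1379400, 1323652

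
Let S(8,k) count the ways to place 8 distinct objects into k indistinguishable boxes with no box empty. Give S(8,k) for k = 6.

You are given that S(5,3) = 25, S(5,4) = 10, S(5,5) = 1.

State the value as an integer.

row 6: T[6][4]=4·10+25=65  T[6][5]=5·1+10=15  T[6][6]=6·0+1=1
row 7: T[7][5]=5·15+65=140  T[7][6]=6·1+15=21
row 8: T[8][6]=6·21+140=266
Read S(8,6) = 266.

266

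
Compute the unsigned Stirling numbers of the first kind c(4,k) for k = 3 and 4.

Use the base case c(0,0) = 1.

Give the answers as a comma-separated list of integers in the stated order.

6, 1

[1] T[1,1]:0*0+1=1
[2] T[2,1]:1*1+0=1 · T[2,2]:1*0+1=1
[3] T[3,2]:2*1+1=3 · T[3,3]:2*0+1=1
[4] T[4,3]:3*1+3=6 · T[4,4]:3*0+1=1
Read c(4,3) = 6, c(4,4) = 1.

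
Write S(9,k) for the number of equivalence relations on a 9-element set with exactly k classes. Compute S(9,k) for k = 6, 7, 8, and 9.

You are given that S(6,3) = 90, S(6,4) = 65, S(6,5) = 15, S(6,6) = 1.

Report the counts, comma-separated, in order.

row 7: T[7][4]=4·65+90=350  T[7][5]=5·15+65=140  T[7][6]=6·1+15=21  T[7][7]=7·0+1=1
row 8: T[8][5]=5·140+350=1050  T[8][6]=6·21+140=266  T[8][7]=7·1+21=28  T[8][8]=8·0+1=1
row 9: T[9][6]=6·266+1050=2646  T[9][7]=7·28+266=462  T[9][8]=8·1+28=36  T[9][9]=9·0+1=1
Read S(9,6) = 2646, S(9,7) = 462, S(9,8) = 36, S(9,9) = 1.

2646, 462, 36, 1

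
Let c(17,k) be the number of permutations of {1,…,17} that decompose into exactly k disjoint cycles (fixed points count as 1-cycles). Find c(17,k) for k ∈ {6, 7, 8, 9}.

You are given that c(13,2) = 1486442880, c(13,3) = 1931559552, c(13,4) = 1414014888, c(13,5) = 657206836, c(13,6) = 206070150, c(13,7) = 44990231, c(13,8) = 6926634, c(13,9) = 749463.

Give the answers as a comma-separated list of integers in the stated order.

i=14: T(14,3)=1486442880+13·1931559552=26596717056 | T(14,4)=1931559552+13·1414014888=20313753096 | T(14,5)=1414014888+13·657206836=9957703756 | T(14,6)=657206836+13·206070150=3336118786 | T(14,7)=206070150+13·44990231=790943153 | T(14,8)=44990231+13·6926634=135036473 | T(14,9)=6926634+13·749463=16669653
i=15: T(15,4)=26596717056+14·20313753096=310989260400 | T(15,5)=20313753096+14·9957703756=159721605680 | T(15,6)=9957703756+14·3336118786=56663366760 | T(15,7)=3336118786+14·790943153=14409322928 | T(15,8)=790943153+14·135036473=2681453775 | T(15,9)=135036473+14·16669653=368411615
i=16: T(16,5)=310989260400+15·159721605680=2706813345600 | T(16,6)=159721605680+15·56663366760=1009672107080 | T(16,7)=56663366760+15·14409322928=272803210680 | T(16,8)=14409322928+15·2681453775=54631129553 | T(16,9)=2681453775+15·368411615=8207628000
i=17: T(17,6)=2706813345600+16·1009672107080=18861567058880 | T(17,7)=1009672107080+16·272803210680=5374523477960 | T(17,8)=272803210680+16·54631129553=1146901283528 | T(17,9)=54631129553+16·8207628000=185953177553
Read c(17,6) = 18861567058880, c(17,7) = 5374523477960, c(17,8) = 1146901283528, c(17,9) = 185953177553.

18861567058880, 5374523477960, 1146901283528, 185953177553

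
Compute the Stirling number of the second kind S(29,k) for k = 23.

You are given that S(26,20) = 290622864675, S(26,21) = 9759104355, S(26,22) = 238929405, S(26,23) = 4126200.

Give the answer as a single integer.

[27] T[27,21]:21*9759104355+290622864675=495564056130 · T[27,22]:22*238929405+9759104355=15015551265 · T[27,23]:23*4126200+238929405=333832005
[28] T[28,22]:22*15015551265+495564056130=825906183960 · T[28,23]:23*333832005+15015551265=22693687380
[29] T[29,23]:23*22693687380+825906183960=1347860993700
Read S(29,23) = 1347860993700.

1347860993700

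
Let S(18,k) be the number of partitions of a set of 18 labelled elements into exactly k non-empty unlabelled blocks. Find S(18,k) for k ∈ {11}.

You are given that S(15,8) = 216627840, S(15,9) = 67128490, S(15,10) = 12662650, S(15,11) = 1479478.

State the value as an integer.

8391004908

row 16: T[16][9]=9·67128490+216627840=820784250  T[16][10]=10·12662650+67128490=193754990  T[16][11]=11·1479478+12662650=28936908
row 17: T[17][10]=10·193754990+820784250=2758334150  T[17][11]=11·28936908+193754990=512060978
row 18: T[18][11]=11·512060978+2758334150=8391004908
Read S(18,11) = 8391004908.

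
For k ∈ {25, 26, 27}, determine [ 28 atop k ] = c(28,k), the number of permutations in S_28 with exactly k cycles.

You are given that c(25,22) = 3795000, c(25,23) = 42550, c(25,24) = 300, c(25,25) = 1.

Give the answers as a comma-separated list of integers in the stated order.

7739550, 67977, 378

r26: T_26,23=25×42550+3795000=4858750; T_26,24=25×300+42550=50050; T_26,25=25×1+300=325; T_26,26=25×0+1=1
r27: T_27,24=26×50050+4858750=6160050; T_27,25=26×325+50050=58500; T_27,26=26×1+325=351; T_27,27=26×0+1=1
r28: T_28,25=27×58500+6160050=7739550; T_28,26=27×351+58500=67977; T_28,27=27×1+351=378
Read c(28,25) = 7739550, c(28,26) = 67977, c(28,27) = 378.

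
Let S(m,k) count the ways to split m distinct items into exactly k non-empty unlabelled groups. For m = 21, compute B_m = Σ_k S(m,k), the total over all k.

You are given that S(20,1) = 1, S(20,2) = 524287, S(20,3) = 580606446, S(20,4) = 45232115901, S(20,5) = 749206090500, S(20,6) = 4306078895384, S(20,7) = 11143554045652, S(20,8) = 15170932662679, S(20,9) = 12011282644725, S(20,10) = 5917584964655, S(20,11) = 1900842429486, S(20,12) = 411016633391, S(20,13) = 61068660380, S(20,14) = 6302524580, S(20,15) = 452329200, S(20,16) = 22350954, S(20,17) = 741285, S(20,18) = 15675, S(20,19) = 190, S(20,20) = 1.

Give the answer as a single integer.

@21  (21,1):1·1+0→1, (21,2):524287·2+1→1048575, (21,3):580606446·3+524287→1742343625, (21,4):45232115901·4+580606446→181509070050, (21,5):749206090500·5+45232115901→3791262568401, (21,6):4306078895384·6+749206090500→26585679462804, (21,7):11143554045652·7+4306078895384→82310957214948, (21,8):15170932662679·8+11143554045652→132511015347084, (21,9):12011282644725·9+15170932662679→123272476465204, (21,10):5917584964655·10+12011282644725→71187132291275, (21,11):1900842429486·11+5917584964655→26826851689001, (21,12):411016633391·12+1900842429486→6833042030178, (21,13):61068660380·13+411016633391→1204909218331, (21,14):6302524580·14+61068660380→149304004500, (21,15):452329200·15+6302524580→13087462580, (21,16):22350954·16+452329200→809944464, (21,17):741285·17+22350954→34952799, (21,18):15675·18+741285→1023435, (21,19):190·19+15675→19285, (21,20):1·20+190→210, (21,21):0·21+1→1
B_21 = ΣS(21,k) = 1+1048575+1742343625+181509070050+3791262568401+26585679462804+82310957214948+132511015347084+123272476465204+71187132291275+26826851689001+6833042030178+1204909218331+149304004500+13087462580+809944464+34952799+1023435+19285+210+1 = 474869816156751

474869816156751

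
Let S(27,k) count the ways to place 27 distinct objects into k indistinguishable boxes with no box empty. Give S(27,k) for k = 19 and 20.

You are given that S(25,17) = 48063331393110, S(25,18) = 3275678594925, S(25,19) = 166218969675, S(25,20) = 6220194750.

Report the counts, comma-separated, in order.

@26  (26,18):3275678594925·18+48063331393110→107025546101760, (26,19):166218969675·19+3275678594925→6433839018750, (26,20):6220194750·20+166218969675→290622864675
@27  (27,19):6433839018750·19+107025546101760→229268487458010, (27,20):290622864675·20+6433839018750→12246296312250
Read S(27,19) = 229268487458010, S(27,20) = 12246296312250.

229268487458010, 12246296312250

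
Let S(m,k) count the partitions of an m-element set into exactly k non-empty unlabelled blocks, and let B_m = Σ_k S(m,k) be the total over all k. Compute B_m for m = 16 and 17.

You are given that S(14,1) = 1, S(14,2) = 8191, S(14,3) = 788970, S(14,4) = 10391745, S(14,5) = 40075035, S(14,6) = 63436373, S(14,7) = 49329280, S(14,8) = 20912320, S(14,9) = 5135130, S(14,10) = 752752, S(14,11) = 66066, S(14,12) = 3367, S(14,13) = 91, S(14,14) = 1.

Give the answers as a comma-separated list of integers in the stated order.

i=15: T(15,1)=0+1·1=1 | T(15,2)=1+2·8191=16383 | T(15,3)=8191+3·788970=2375101 | T(15,4)=788970+4·10391745=42355950 | T(15,5)=10391745+5·40075035=210766920 | T(15,6)=40075035+6·63436373=420693273 | T(15,7)=63436373+7·49329280=408741333 | T(15,8)=49329280+8·20912320=216627840 | T(15,9)=20912320+9·5135130=67128490 | T(15,10)=5135130+10·752752=12662650 | T(15,11)=752752+11·66066=1479478 | T(15,12)=66066+12·3367=106470 | T(15,13)=3367+13·91=4550 | T(15,14)=91+14·1=105 | T(15,15)=1+15·0=1
i=16: T(16,1)=0+1·1=1 | T(16,2)=1+2·16383=32767 | T(16,3)=16383+3·2375101=7141686 | T(16,4)=2375101+4·42355950=171798901 | T(16,5)=42355950+5·210766920=1096190550 | T(16,6)=210766920+6·420693273=2734926558 | T(16,7)=420693273+7·408741333=3281882604 | T(16,8)=408741333+8·216627840=2141764053 | T(16,9)=216627840+9·67128490=820784250 | T(16,10)=67128490+10·12662650=193754990 | T(16,11)=12662650+11·1479478=28936908 | T(16,12)=1479478+12·106470=2757118 | T(16,13)=106470+13·4550=165620 | T(16,14)=4550+14·105=6020 | T(16,15)=105+15·1=120 | T(16,16)=1+16·0=1
i=17: T(17,1)=0+1·1=1 | T(17,2)=1+2·32767=65535 | T(17,3)=32767+3·7141686=21457825 | T(17,4)=7141686+4·171798901=694337290 | T(17,5)=171798901+5·1096190550=5652751651 | T(17,6)=1096190550+6·2734926558=17505749898 | T(17,7)=2734926558+7·3281882604=25708104786 | T(17,8)=3281882604+8·2141764053=20415995028 | T(17,9)=2141764053+9·820784250=9528822303 | T(17,10)=820784250+10·193754990=2758334150 | T(17,11)=193754990+11·28936908=512060978 | T(17,12)=28936908+12·2757118=62022324 | T(17,13)=2757118+13·165620=4910178 | T(17,14)=165620+14·6020=249900 | T(17,15)=6020+15·120=7820 | T(17,16)=120+16·1=136 | T(17,17)=1+17·0=1
B_16 = ΣS(16,k) = 1+32767+7141686+171798901+1096190550+2734926558+3281882604+2141764053+820784250+193754990+28936908+2757118+165620+6020+120+1 = 10480142147
B_17 = ΣS(17,k) = 1+65535+21457825+694337290+5652751651+17505749898+25708104786+20415995028+9528822303+2758334150+512060978+62022324+4910178+249900+7820+136+1 = 82864869804

10480142147, 82864869804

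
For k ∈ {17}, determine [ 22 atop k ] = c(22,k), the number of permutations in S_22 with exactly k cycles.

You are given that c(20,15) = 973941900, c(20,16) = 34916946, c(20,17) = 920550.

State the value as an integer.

row 21: T[21][16]=20·34916946+973941900=1672280820  T[21][17]=20·920550+34916946=53327946
row 22: T[22][17]=21·53327946+1672280820=2792167686
Read c(22,17) = 2792167686.

2792167686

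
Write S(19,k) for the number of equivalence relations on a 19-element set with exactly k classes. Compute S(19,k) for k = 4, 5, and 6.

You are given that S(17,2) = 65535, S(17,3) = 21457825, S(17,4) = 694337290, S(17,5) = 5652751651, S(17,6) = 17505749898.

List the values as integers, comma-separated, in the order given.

11259666950, 147589284710, 693081601779

i=18: T(18,3)=65535+3·21457825=64439010 | T(18,4)=21457825+4·694337290=2798806985 | T(18,5)=694337290+5·5652751651=28958095545 | T(18,6)=5652751651+6·17505749898=110687251039
i=19: T(19,4)=64439010+4·2798806985=11259666950 | T(19,5)=2798806985+5·28958095545=147589284710 | T(19,6)=28958095545+6·110687251039=693081601779
Read S(19,4) = 11259666950, S(19,5) = 147589284710, S(19,6) = 693081601779.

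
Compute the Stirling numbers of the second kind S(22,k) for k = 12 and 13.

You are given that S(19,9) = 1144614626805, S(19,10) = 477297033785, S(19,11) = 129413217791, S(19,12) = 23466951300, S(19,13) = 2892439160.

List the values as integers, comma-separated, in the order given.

r20: T_20,10=10×477297033785+1144614626805=5917584964655; T_20,11=11×129413217791+477297033785=1900842429486; T_20,12=12×23466951300+129413217791=411016633391; T_20,13=13×2892439160+23466951300=61068660380
r21: T_21,11=11×1900842429486+5917584964655=26826851689001; T_21,12=12×411016633391+1900842429486=6833042030178; T_21,13=13×61068660380+411016633391=1204909218331
r22: T_22,12=12×6833042030178+26826851689001=108823356051137; T_22,13=13×1204909218331+6833042030178=22496861868481
Read S(22,12) = 108823356051137, S(22,13) = 22496861868481.

108823356051137, 22496861868481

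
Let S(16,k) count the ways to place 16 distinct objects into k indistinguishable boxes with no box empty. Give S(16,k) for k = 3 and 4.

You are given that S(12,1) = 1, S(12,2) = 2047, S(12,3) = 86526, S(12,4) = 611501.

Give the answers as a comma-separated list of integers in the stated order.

@13  (13,1):1·1+0→1, (13,2):2047·2+1→4095, (13,3):86526·3+2047→261625, (13,4):611501·4+86526→2532530
@14  (14,1):1·1+0→1, (14,2):4095·2+1→8191, (14,3):261625·3+4095→788970, (14,4):2532530·4+261625→10391745
@15  (15,2):8191·2+1→16383, (15,3):788970·3+8191→2375101, (15,4):10391745·4+788970→42355950
@16  (16,3):2375101·3+16383→7141686, (16,4):42355950·4+2375101→171798901
Read S(16,3) = 7141686, S(16,4) = 171798901.

7141686, 171798901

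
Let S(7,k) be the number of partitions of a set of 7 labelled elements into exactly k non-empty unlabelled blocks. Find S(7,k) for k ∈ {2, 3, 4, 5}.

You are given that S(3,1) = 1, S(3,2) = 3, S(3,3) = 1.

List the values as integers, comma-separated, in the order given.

i=4: T(4,1)=0+1·1=1 | T(4,2)=1+2·3=7 | T(4,3)=3+3·1=6 | T(4,4)=1+4·0=1
i=5: T(5,1)=0+1·1=1 | T(5,2)=1+2·7=15 | T(5,3)=7+3·6=25 | T(5,4)=6+4·1=10 | T(5,5)=1+5·0=1
i=6: T(6,1)=0+1·1=1 | T(6,2)=1+2·15=31 | T(6,3)=15+3·25=90 | T(6,4)=25+4·10=65 | T(6,5)=10+5·1=15
i=7: T(7,2)=1+2·31=63 | T(7,3)=31+3·90=301 | T(7,4)=90+4·65=350 | T(7,5)=65+5·15=140
Read S(7,2) = 63, S(7,3) = 301, S(7,4) = 350, S(7,5) = 140.

63, 301, 350, 140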